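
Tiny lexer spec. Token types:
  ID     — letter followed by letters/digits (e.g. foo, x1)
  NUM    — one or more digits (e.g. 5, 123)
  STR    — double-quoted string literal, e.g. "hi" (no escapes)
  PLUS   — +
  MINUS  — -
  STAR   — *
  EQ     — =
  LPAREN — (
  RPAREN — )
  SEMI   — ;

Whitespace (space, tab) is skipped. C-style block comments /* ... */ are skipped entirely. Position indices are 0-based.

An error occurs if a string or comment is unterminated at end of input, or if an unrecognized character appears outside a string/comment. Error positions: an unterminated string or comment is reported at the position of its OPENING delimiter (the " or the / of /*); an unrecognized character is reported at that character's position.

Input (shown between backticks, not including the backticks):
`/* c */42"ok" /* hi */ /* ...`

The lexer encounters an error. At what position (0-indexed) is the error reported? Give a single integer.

Answer: 23

Derivation:
pos=0: enter COMMENT mode (saw '/*')
exit COMMENT mode (now at pos=7)
pos=7: emit NUM '42' (now at pos=9)
pos=9: enter STRING mode
pos=9: emit STR "ok" (now at pos=13)
pos=14: enter COMMENT mode (saw '/*')
exit COMMENT mode (now at pos=22)
pos=23: enter COMMENT mode (saw '/*')
pos=23: ERROR — unterminated comment (reached EOF)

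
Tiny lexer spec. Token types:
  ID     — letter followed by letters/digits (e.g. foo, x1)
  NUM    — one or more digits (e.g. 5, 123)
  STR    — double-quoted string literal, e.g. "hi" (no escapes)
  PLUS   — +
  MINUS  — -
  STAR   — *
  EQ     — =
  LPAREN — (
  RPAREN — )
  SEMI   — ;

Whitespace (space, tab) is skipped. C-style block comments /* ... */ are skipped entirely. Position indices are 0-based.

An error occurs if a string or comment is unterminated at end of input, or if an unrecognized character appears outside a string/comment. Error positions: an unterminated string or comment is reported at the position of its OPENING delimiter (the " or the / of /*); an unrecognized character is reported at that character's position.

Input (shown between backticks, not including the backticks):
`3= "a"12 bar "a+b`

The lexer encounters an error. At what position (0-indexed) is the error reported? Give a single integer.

Answer: 13

Derivation:
pos=0: emit NUM '3' (now at pos=1)
pos=1: emit EQ '='
pos=3: enter STRING mode
pos=3: emit STR "a" (now at pos=6)
pos=6: emit NUM '12' (now at pos=8)
pos=9: emit ID 'bar' (now at pos=12)
pos=13: enter STRING mode
pos=13: ERROR — unterminated string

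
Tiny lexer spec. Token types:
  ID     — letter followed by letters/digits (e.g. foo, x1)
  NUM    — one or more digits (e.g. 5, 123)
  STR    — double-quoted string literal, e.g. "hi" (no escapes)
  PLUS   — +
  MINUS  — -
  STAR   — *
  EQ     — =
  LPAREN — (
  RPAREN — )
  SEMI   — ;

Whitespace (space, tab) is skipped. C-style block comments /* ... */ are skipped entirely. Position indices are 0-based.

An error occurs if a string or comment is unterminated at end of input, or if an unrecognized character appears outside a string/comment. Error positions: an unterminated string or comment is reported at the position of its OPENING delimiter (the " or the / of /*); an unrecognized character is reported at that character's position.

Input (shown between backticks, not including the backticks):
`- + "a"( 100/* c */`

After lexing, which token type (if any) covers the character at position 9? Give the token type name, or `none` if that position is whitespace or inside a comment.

pos=0: emit MINUS '-'
pos=2: emit PLUS '+'
pos=4: enter STRING mode
pos=4: emit STR "a" (now at pos=7)
pos=7: emit LPAREN '('
pos=9: emit NUM '100' (now at pos=12)
pos=12: enter COMMENT mode (saw '/*')
exit COMMENT mode (now at pos=19)
DONE. 5 tokens: [MINUS, PLUS, STR, LPAREN, NUM]
Position 9: char is '1' -> NUM

Answer: NUM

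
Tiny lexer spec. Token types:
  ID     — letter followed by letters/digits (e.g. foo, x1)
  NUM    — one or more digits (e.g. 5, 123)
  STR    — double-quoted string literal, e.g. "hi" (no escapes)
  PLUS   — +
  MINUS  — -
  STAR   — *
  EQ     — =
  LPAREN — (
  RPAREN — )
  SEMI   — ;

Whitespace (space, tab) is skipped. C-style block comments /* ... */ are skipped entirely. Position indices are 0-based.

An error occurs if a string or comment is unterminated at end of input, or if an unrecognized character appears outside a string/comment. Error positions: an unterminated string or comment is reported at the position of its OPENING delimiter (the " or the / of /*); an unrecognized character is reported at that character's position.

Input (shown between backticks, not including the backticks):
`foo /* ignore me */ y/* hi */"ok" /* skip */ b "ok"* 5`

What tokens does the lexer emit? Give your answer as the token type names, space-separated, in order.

pos=0: emit ID 'foo' (now at pos=3)
pos=4: enter COMMENT mode (saw '/*')
exit COMMENT mode (now at pos=19)
pos=20: emit ID 'y' (now at pos=21)
pos=21: enter COMMENT mode (saw '/*')
exit COMMENT mode (now at pos=29)
pos=29: enter STRING mode
pos=29: emit STR "ok" (now at pos=33)
pos=34: enter COMMENT mode (saw '/*')
exit COMMENT mode (now at pos=44)
pos=45: emit ID 'b' (now at pos=46)
pos=47: enter STRING mode
pos=47: emit STR "ok" (now at pos=51)
pos=51: emit STAR '*'
pos=53: emit NUM '5' (now at pos=54)
DONE. 7 tokens: [ID, ID, STR, ID, STR, STAR, NUM]

Answer: ID ID STR ID STR STAR NUM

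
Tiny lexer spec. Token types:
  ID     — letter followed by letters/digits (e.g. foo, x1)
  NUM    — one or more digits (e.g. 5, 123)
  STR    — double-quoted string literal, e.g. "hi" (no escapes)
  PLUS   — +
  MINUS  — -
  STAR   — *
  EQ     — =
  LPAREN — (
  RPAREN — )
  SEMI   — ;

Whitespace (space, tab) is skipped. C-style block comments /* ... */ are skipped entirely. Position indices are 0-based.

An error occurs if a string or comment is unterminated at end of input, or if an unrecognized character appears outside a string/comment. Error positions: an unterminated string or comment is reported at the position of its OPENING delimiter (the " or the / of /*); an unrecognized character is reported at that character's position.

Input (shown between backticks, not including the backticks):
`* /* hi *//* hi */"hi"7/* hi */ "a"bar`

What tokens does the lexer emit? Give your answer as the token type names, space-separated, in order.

pos=0: emit STAR '*'
pos=2: enter COMMENT mode (saw '/*')
exit COMMENT mode (now at pos=10)
pos=10: enter COMMENT mode (saw '/*')
exit COMMENT mode (now at pos=18)
pos=18: enter STRING mode
pos=18: emit STR "hi" (now at pos=22)
pos=22: emit NUM '7' (now at pos=23)
pos=23: enter COMMENT mode (saw '/*')
exit COMMENT mode (now at pos=31)
pos=32: enter STRING mode
pos=32: emit STR "a" (now at pos=35)
pos=35: emit ID 'bar' (now at pos=38)
DONE. 5 tokens: [STAR, STR, NUM, STR, ID]

Answer: STAR STR NUM STR ID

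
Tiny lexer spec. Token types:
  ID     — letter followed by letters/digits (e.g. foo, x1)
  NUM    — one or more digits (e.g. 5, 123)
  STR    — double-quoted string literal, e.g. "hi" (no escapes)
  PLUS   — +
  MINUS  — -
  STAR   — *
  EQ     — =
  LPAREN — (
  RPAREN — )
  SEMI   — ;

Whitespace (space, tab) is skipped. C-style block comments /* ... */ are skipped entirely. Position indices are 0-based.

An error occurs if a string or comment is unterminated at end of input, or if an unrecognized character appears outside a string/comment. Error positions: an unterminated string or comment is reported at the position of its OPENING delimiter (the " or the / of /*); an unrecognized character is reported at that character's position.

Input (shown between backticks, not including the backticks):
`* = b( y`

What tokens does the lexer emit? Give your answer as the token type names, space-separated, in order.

Answer: STAR EQ ID LPAREN ID

Derivation:
pos=0: emit STAR '*'
pos=2: emit EQ '='
pos=4: emit ID 'b' (now at pos=5)
pos=5: emit LPAREN '('
pos=7: emit ID 'y' (now at pos=8)
DONE. 5 tokens: [STAR, EQ, ID, LPAREN, ID]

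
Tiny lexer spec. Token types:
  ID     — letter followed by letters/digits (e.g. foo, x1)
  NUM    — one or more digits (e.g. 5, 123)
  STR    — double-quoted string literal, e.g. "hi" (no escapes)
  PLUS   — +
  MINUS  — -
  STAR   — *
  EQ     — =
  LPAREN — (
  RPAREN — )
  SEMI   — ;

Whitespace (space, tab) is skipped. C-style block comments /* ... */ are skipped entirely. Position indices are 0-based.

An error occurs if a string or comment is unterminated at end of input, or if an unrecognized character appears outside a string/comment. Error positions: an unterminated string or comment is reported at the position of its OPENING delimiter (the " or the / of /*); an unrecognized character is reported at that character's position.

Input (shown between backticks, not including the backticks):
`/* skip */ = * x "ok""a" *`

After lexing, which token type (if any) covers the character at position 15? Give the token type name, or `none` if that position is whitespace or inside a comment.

pos=0: enter COMMENT mode (saw '/*')
exit COMMENT mode (now at pos=10)
pos=11: emit EQ '='
pos=13: emit STAR '*'
pos=15: emit ID 'x' (now at pos=16)
pos=17: enter STRING mode
pos=17: emit STR "ok" (now at pos=21)
pos=21: enter STRING mode
pos=21: emit STR "a" (now at pos=24)
pos=25: emit STAR '*'
DONE. 6 tokens: [EQ, STAR, ID, STR, STR, STAR]
Position 15: char is 'x' -> ID

Answer: ID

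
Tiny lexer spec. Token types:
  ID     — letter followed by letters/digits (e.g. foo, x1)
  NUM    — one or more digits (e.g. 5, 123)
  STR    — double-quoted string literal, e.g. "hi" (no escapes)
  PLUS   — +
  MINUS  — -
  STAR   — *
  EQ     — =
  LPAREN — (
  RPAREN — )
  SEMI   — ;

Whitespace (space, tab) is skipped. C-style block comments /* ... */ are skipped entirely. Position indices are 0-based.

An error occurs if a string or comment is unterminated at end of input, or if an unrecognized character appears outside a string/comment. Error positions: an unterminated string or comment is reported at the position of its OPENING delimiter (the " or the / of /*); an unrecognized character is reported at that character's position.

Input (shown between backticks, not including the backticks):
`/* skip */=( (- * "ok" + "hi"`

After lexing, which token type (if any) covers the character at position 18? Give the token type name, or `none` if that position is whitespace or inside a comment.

Answer: STR

Derivation:
pos=0: enter COMMENT mode (saw '/*')
exit COMMENT mode (now at pos=10)
pos=10: emit EQ '='
pos=11: emit LPAREN '('
pos=13: emit LPAREN '('
pos=14: emit MINUS '-'
pos=16: emit STAR '*'
pos=18: enter STRING mode
pos=18: emit STR "ok" (now at pos=22)
pos=23: emit PLUS '+'
pos=25: enter STRING mode
pos=25: emit STR "hi" (now at pos=29)
DONE. 8 tokens: [EQ, LPAREN, LPAREN, MINUS, STAR, STR, PLUS, STR]
Position 18: char is '"' -> STR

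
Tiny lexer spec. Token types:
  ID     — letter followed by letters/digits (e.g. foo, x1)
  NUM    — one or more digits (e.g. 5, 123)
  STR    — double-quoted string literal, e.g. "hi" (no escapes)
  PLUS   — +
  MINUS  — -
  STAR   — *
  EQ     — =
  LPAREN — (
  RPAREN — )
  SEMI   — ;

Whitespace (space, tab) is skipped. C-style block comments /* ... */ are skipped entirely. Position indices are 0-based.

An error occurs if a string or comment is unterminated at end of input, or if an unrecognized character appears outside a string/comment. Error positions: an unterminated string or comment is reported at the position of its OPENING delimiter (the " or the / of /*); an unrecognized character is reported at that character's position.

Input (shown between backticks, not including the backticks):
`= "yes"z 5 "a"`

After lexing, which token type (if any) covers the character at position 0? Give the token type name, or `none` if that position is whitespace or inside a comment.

Answer: EQ

Derivation:
pos=0: emit EQ '='
pos=2: enter STRING mode
pos=2: emit STR "yes" (now at pos=7)
pos=7: emit ID 'z' (now at pos=8)
pos=9: emit NUM '5' (now at pos=10)
pos=11: enter STRING mode
pos=11: emit STR "a" (now at pos=14)
DONE. 5 tokens: [EQ, STR, ID, NUM, STR]
Position 0: char is '=' -> EQ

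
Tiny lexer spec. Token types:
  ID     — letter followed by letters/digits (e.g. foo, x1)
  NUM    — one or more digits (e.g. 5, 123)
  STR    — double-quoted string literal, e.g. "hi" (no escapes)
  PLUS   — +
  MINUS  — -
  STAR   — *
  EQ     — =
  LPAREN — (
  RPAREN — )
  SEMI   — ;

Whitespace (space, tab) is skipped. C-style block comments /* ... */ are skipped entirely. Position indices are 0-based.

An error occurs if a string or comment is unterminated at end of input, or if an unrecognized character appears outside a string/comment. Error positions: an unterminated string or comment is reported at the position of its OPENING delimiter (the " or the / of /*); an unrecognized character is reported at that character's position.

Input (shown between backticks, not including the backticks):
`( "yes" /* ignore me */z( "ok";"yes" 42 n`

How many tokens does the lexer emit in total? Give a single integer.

pos=0: emit LPAREN '('
pos=2: enter STRING mode
pos=2: emit STR "yes" (now at pos=7)
pos=8: enter COMMENT mode (saw '/*')
exit COMMENT mode (now at pos=23)
pos=23: emit ID 'z' (now at pos=24)
pos=24: emit LPAREN '('
pos=26: enter STRING mode
pos=26: emit STR "ok" (now at pos=30)
pos=30: emit SEMI ';'
pos=31: enter STRING mode
pos=31: emit STR "yes" (now at pos=36)
pos=37: emit NUM '42' (now at pos=39)
pos=40: emit ID 'n' (now at pos=41)
DONE. 9 tokens: [LPAREN, STR, ID, LPAREN, STR, SEMI, STR, NUM, ID]

Answer: 9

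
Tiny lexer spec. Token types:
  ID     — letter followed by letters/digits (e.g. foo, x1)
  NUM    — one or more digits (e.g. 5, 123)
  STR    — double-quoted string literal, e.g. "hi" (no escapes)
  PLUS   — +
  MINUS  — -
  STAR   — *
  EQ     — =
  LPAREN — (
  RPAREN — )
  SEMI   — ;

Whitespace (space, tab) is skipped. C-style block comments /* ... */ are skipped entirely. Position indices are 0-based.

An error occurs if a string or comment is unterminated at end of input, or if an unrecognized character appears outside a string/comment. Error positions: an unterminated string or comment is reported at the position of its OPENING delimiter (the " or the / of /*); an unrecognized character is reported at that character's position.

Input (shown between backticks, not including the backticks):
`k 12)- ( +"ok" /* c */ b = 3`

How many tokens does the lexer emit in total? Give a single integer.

pos=0: emit ID 'k' (now at pos=1)
pos=2: emit NUM '12' (now at pos=4)
pos=4: emit RPAREN ')'
pos=5: emit MINUS '-'
pos=7: emit LPAREN '('
pos=9: emit PLUS '+'
pos=10: enter STRING mode
pos=10: emit STR "ok" (now at pos=14)
pos=15: enter COMMENT mode (saw '/*')
exit COMMENT mode (now at pos=22)
pos=23: emit ID 'b' (now at pos=24)
pos=25: emit EQ '='
pos=27: emit NUM '3' (now at pos=28)
DONE. 10 tokens: [ID, NUM, RPAREN, MINUS, LPAREN, PLUS, STR, ID, EQ, NUM]

Answer: 10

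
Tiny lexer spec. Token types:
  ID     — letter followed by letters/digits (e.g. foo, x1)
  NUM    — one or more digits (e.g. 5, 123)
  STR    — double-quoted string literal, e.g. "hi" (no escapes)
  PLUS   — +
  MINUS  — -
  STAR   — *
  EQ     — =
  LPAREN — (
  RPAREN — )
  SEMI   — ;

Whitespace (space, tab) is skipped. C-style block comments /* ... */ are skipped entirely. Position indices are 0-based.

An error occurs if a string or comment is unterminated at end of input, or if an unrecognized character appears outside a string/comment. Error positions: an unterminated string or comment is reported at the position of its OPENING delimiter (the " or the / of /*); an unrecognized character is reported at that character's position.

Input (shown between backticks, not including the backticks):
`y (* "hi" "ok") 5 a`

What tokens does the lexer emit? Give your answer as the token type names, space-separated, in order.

pos=0: emit ID 'y' (now at pos=1)
pos=2: emit LPAREN '('
pos=3: emit STAR '*'
pos=5: enter STRING mode
pos=5: emit STR "hi" (now at pos=9)
pos=10: enter STRING mode
pos=10: emit STR "ok" (now at pos=14)
pos=14: emit RPAREN ')'
pos=16: emit NUM '5' (now at pos=17)
pos=18: emit ID 'a' (now at pos=19)
DONE. 8 tokens: [ID, LPAREN, STAR, STR, STR, RPAREN, NUM, ID]

Answer: ID LPAREN STAR STR STR RPAREN NUM ID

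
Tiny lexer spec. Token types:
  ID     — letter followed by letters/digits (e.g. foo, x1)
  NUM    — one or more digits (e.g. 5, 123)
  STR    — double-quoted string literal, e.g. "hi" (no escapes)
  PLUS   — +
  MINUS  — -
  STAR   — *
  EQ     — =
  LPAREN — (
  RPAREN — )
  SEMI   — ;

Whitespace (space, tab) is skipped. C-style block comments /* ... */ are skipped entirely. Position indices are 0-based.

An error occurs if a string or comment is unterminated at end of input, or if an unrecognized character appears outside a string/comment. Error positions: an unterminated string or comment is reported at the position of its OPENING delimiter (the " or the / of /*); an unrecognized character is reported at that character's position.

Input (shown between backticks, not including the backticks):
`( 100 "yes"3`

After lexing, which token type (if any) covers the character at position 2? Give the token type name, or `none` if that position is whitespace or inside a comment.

pos=0: emit LPAREN '('
pos=2: emit NUM '100' (now at pos=5)
pos=6: enter STRING mode
pos=6: emit STR "yes" (now at pos=11)
pos=11: emit NUM '3' (now at pos=12)
DONE. 4 tokens: [LPAREN, NUM, STR, NUM]
Position 2: char is '1' -> NUM

Answer: NUM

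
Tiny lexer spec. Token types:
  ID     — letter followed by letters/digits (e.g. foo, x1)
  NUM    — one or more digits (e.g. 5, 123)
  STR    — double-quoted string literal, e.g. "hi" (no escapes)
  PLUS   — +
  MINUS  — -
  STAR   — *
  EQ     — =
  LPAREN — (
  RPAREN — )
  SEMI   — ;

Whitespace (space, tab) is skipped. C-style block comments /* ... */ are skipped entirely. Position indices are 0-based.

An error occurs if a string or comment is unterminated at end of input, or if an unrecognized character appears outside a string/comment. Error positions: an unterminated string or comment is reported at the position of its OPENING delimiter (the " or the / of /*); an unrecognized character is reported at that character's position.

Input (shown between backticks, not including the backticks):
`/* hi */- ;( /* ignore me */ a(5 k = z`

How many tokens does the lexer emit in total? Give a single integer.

pos=0: enter COMMENT mode (saw '/*')
exit COMMENT mode (now at pos=8)
pos=8: emit MINUS '-'
pos=10: emit SEMI ';'
pos=11: emit LPAREN '('
pos=13: enter COMMENT mode (saw '/*')
exit COMMENT mode (now at pos=28)
pos=29: emit ID 'a' (now at pos=30)
pos=30: emit LPAREN '('
pos=31: emit NUM '5' (now at pos=32)
pos=33: emit ID 'k' (now at pos=34)
pos=35: emit EQ '='
pos=37: emit ID 'z' (now at pos=38)
DONE. 9 tokens: [MINUS, SEMI, LPAREN, ID, LPAREN, NUM, ID, EQ, ID]

Answer: 9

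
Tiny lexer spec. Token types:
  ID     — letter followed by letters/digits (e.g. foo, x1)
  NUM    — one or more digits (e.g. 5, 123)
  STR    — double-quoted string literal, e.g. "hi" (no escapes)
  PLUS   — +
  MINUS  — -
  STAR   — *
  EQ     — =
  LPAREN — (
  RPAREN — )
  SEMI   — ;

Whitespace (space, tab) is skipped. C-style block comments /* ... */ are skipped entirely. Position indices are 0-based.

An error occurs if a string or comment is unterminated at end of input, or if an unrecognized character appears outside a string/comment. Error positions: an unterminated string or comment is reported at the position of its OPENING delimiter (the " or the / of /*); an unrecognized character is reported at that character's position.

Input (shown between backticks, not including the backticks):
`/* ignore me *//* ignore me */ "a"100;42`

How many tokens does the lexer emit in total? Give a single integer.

pos=0: enter COMMENT mode (saw '/*')
exit COMMENT mode (now at pos=15)
pos=15: enter COMMENT mode (saw '/*')
exit COMMENT mode (now at pos=30)
pos=31: enter STRING mode
pos=31: emit STR "a" (now at pos=34)
pos=34: emit NUM '100' (now at pos=37)
pos=37: emit SEMI ';'
pos=38: emit NUM '42' (now at pos=40)
DONE. 4 tokens: [STR, NUM, SEMI, NUM]

Answer: 4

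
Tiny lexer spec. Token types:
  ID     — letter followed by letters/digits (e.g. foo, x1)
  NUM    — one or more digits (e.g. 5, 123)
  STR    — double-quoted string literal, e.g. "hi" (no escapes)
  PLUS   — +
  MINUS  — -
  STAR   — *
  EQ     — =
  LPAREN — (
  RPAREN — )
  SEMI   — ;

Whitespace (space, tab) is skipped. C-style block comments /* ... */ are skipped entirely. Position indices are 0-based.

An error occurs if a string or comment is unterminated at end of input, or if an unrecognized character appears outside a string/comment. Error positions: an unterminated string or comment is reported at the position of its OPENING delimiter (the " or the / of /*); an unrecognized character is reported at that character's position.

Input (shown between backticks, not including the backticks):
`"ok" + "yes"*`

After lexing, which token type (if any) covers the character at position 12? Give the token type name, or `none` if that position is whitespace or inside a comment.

pos=0: enter STRING mode
pos=0: emit STR "ok" (now at pos=4)
pos=5: emit PLUS '+'
pos=7: enter STRING mode
pos=7: emit STR "yes" (now at pos=12)
pos=12: emit STAR '*'
DONE. 4 tokens: [STR, PLUS, STR, STAR]
Position 12: char is '*' -> STAR

Answer: STAR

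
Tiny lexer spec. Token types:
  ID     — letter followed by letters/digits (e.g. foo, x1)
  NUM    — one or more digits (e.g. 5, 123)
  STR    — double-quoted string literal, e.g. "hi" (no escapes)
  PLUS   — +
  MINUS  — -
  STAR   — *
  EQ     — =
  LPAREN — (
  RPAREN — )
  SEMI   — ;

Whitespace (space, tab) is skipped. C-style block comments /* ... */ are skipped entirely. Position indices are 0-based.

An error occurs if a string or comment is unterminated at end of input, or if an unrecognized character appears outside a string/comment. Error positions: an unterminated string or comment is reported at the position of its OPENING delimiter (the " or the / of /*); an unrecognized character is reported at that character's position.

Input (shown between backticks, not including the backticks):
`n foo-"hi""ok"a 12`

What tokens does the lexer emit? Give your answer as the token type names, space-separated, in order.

pos=0: emit ID 'n' (now at pos=1)
pos=2: emit ID 'foo' (now at pos=5)
pos=5: emit MINUS '-'
pos=6: enter STRING mode
pos=6: emit STR "hi" (now at pos=10)
pos=10: enter STRING mode
pos=10: emit STR "ok" (now at pos=14)
pos=14: emit ID 'a' (now at pos=15)
pos=16: emit NUM '12' (now at pos=18)
DONE. 7 tokens: [ID, ID, MINUS, STR, STR, ID, NUM]

Answer: ID ID MINUS STR STR ID NUM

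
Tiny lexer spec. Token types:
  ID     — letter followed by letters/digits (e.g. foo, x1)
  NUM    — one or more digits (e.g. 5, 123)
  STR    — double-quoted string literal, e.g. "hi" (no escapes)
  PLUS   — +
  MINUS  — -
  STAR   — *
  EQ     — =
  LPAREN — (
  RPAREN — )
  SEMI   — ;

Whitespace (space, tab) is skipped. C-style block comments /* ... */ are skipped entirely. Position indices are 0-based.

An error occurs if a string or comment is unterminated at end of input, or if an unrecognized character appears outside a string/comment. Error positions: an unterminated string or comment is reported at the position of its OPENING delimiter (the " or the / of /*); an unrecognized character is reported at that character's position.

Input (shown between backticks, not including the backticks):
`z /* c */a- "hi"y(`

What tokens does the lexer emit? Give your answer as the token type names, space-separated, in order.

Answer: ID ID MINUS STR ID LPAREN

Derivation:
pos=0: emit ID 'z' (now at pos=1)
pos=2: enter COMMENT mode (saw '/*')
exit COMMENT mode (now at pos=9)
pos=9: emit ID 'a' (now at pos=10)
pos=10: emit MINUS '-'
pos=12: enter STRING mode
pos=12: emit STR "hi" (now at pos=16)
pos=16: emit ID 'y' (now at pos=17)
pos=17: emit LPAREN '('
DONE. 6 tokens: [ID, ID, MINUS, STR, ID, LPAREN]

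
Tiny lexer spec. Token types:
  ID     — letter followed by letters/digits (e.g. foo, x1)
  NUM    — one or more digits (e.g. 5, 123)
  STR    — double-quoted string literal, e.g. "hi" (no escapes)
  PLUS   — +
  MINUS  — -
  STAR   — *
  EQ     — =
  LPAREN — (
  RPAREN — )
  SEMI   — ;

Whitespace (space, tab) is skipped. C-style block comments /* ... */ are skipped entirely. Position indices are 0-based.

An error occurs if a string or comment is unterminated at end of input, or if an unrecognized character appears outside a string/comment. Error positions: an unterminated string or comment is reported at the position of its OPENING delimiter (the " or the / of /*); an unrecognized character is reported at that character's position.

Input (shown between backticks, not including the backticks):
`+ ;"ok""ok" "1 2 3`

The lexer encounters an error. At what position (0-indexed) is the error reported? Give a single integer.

Answer: 12

Derivation:
pos=0: emit PLUS '+'
pos=2: emit SEMI ';'
pos=3: enter STRING mode
pos=3: emit STR "ok" (now at pos=7)
pos=7: enter STRING mode
pos=7: emit STR "ok" (now at pos=11)
pos=12: enter STRING mode
pos=12: ERROR — unterminated string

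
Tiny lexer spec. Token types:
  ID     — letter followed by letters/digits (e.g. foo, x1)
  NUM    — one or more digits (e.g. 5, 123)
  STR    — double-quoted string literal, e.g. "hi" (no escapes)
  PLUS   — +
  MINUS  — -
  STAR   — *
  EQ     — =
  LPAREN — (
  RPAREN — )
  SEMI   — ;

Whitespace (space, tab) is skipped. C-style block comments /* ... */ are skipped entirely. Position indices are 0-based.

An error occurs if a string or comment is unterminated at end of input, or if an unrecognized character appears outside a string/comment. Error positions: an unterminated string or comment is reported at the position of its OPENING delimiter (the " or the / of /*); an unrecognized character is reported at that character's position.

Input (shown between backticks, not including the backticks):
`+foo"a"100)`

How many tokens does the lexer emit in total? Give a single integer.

Answer: 5

Derivation:
pos=0: emit PLUS '+'
pos=1: emit ID 'foo' (now at pos=4)
pos=4: enter STRING mode
pos=4: emit STR "a" (now at pos=7)
pos=7: emit NUM '100' (now at pos=10)
pos=10: emit RPAREN ')'
DONE. 5 tokens: [PLUS, ID, STR, NUM, RPAREN]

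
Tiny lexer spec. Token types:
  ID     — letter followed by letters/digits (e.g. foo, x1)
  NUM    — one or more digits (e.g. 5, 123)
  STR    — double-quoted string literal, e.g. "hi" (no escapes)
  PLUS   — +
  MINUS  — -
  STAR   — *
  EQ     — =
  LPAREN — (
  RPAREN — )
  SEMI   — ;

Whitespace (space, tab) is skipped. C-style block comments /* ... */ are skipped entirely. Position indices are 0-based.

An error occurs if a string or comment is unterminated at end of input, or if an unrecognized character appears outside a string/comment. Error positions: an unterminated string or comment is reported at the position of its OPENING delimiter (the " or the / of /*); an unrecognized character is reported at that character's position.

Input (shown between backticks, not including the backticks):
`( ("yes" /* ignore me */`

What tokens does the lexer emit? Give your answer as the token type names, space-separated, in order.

pos=0: emit LPAREN '('
pos=2: emit LPAREN '('
pos=3: enter STRING mode
pos=3: emit STR "yes" (now at pos=8)
pos=9: enter COMMENT mode (saw '/*')
exit COMMENT mode (now at pos=24)
DONE. 3 tokens: [LPAREN, LPAREN, STR]

Answer: LPAREN LPAREN STR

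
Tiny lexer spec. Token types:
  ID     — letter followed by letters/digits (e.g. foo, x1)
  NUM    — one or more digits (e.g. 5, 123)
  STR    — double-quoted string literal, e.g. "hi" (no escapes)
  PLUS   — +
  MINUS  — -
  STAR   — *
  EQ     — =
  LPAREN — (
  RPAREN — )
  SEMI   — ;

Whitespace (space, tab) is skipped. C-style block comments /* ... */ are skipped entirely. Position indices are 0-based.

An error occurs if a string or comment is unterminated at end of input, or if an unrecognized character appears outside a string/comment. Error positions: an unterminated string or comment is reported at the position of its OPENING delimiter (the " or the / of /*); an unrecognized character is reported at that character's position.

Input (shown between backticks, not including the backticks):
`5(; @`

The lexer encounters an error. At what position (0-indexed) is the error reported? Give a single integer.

pos=0: emit NUM '5' (now at pos=1)
pos=1: emit LPAREN '('
pos=2: emit SEMI ';'
pos=4: ERROR — unrecognized char '@'

Answer: 4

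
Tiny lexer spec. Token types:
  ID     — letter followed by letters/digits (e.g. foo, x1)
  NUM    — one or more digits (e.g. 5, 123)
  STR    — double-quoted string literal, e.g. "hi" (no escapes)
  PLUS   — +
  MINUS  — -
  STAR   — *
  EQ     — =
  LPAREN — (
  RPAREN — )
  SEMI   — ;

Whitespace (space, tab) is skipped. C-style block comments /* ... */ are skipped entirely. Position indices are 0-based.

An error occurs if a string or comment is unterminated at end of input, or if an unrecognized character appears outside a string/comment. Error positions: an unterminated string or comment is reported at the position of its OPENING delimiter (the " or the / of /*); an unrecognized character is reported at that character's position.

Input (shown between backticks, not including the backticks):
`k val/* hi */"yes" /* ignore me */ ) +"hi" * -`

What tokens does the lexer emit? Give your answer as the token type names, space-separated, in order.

Answer: ID ID STR RPAREN PLUS STR STAR MINUS

Derivation:
pos=0: emit ID 'k' (now at pos=1)
pos=2: emit ID 'val' (now at pos=5)
pos=5: enter COMMENT mode (saw '/*')
exit COMMENT mode (now at pos=13)
pos=13: enter STRING mode
pos=13: emit STR "yes" (now at pos=18)
pos=19: enter COMMENT mode (saw '/*')
exit COMMENT mode (now at pos=34)
pos=35: emit RPAREN ')'
pos=37: emit PLUS '+'
pos=38: enter STRING mode
pos=38: emit STR "hi" (now at pos=42)
pos=43: emit STAR '*'
pos=45: emit MINUS '-'
DONE. 8 tokens: [ID, ID, STR, RPAREN, PLUS, STR, STAR, MINUS]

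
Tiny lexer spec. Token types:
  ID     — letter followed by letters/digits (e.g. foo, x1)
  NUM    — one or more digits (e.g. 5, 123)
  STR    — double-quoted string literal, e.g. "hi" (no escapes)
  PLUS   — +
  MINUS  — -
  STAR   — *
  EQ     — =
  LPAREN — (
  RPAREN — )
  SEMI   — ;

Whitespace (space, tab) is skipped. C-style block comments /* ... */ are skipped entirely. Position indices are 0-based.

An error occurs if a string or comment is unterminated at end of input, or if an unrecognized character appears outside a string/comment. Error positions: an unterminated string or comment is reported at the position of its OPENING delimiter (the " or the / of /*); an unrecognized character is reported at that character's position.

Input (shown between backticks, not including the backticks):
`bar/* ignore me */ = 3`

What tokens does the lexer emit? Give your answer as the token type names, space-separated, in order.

pos=0: emit ID 'bar' (now at pos=3)
pos=3: enter COMMENT mode (saw '/*')
exit COMMENT mode (now at pos=18)
pos=19: emit EQ '='
pos=21: emit NUM '3' (now at pos=22)
DONE. 3 tokens: [ID, EQ, NUM]

Answer: ID EQ NUM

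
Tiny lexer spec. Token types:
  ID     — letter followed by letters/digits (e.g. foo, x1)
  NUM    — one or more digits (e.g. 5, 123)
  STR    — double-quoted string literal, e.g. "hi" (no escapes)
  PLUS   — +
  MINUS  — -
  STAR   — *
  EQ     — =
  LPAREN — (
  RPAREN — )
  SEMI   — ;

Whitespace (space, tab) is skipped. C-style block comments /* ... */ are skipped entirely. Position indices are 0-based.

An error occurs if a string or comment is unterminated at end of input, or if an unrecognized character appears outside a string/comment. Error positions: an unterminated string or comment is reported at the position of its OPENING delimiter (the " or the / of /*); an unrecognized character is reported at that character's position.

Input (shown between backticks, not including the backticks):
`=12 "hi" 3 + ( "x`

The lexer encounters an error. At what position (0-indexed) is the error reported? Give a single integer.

pos=0: emit EQ '='
pos=1: emit NUM '12' (now at pos=3)
pos=4: enter STRING mode
pos=4: emit STR "hi" (now at pos=8)
pos=9: emit NUM '3' (now at pos=10)
pos=11: emit PLUS '+'
pos=13: emit LPAREN '('
pos=15: enter STRING mode
pos=15: ERROR — unterminated string

Answer: 15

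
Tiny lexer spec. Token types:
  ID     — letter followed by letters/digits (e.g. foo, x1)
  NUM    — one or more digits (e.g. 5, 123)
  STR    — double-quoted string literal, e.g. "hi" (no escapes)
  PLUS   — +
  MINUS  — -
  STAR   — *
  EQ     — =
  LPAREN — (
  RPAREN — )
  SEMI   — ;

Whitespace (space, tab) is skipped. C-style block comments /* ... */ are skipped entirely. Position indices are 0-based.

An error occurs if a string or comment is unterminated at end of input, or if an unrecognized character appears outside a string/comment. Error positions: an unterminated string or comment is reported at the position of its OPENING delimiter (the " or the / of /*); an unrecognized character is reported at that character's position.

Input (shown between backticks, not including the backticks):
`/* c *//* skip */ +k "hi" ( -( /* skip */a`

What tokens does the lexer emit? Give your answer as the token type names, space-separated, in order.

pos=0: enter COMMENT mode (saw '/*')
exit COMMENT mode (now at pos=7)
pos=7: enter COMMENT mode (saw '/*')
exit COMMENT mode (now at pos=17)
pos=18: emit PLUS '+'
pos=19: emit ID 'k' (now at pos=20)
pos=21: enter STRING mode
pos=21: emit STR "hi" (now at pos=25)
pos=26: emit LPAREN '('
pos=28: emit MINUS '-'
pos=29: emit LPAREN '('
pos=31: enter COMMENT mode (saw '/*')
exit COMMENT mode (now at pos=41)
pos=41: emit ID 'a' (now at pos=42)
DONE. 7 tokens: [PLUS, ID, STR, LPAREN, MINUS, LPAREN, ID]

Answer: PLUS ID STR LPAREN MINUS LPAREN ID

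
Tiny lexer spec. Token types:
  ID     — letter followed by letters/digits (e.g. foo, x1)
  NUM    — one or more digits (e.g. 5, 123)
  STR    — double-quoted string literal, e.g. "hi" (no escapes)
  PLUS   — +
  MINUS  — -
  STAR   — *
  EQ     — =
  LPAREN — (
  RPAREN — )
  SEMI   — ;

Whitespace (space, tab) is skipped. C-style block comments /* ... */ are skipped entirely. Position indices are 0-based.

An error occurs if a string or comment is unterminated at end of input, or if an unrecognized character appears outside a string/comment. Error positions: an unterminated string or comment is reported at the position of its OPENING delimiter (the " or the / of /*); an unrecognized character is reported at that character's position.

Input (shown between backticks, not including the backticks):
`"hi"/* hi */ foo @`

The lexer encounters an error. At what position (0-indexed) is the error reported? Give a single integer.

pos=0: enter STRING mode
pos=0: emit STR "hi" (now at pos=4)
pos=4: enter COMMENT mode (saw '/*')
exit COMMENT mode (now at pos=12)
pos=13: emit ID 'foo' (now at pos=16)
pos=17: ERROR — unrecognized char '@'

Answer: 17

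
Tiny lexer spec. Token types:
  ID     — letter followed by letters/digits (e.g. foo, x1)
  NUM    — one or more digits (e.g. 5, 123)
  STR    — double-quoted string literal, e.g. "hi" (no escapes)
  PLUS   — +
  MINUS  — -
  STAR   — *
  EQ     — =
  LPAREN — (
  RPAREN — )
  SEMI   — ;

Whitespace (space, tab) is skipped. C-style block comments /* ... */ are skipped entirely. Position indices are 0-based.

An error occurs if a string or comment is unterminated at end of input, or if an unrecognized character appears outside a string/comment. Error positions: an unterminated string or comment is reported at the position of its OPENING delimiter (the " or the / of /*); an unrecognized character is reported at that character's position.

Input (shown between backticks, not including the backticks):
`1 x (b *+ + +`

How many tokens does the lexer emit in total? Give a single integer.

Answer: 8

Derivation:
pos=0: emit NUM '1' (now at pos=1)
pos=2: emit ID 'x' (now at pos=3)
pos=4: emit LPAREN '('
pos=5: emit ID 'b' (now at pos=6)
pos=7: emit STAR '*'
pos=8: emit PLUS '+'
pos=10: emit PLUS '+'
pos=12: emit PLUS '+'
DONE. 8 tokens: [NUM, ID, LPAREN, ID, STAR, PLUS, PLUS, PLUS]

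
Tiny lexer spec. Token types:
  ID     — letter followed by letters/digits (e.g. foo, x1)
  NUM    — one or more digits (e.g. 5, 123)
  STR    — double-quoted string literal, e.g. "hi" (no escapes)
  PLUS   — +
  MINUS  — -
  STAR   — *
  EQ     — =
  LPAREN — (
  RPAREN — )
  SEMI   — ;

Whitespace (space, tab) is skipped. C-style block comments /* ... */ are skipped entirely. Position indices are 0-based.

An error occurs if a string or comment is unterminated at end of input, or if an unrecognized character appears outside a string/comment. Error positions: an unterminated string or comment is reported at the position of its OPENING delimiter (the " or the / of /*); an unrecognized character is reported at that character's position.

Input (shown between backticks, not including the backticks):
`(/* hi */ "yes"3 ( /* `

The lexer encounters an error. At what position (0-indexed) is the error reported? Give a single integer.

Answer: 19

Derivation:
pos=0: emit LPAREN '('
pos=1: enter COMMENT mode (saw '/*')
exit COMMENT mode (now at pos=9)
pos=10: enter STRING mode
pos=10: emit STR "yes" (now at pos=15)
pos=15: emit NUM '3' (now at pos=16)
pos=17: emit LPAREN '('
pos=19: enter COMMENT mode (saw '/*')
pos=19: ERROR — unterminated comment (reached EOF)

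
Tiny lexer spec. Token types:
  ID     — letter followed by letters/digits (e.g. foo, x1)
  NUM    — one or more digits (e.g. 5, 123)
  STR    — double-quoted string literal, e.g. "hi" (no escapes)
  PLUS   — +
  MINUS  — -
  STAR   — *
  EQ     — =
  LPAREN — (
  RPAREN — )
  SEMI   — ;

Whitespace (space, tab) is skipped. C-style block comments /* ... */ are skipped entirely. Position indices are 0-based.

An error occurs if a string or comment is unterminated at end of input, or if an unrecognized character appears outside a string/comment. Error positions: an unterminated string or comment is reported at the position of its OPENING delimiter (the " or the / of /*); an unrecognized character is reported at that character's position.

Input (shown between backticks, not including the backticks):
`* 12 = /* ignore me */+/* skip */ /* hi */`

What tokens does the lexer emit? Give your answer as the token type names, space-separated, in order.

pos=0: emit STAR '*'
pos=2: emit NUM '12' (now at pos=4)
pos=5: emit EQ '='
pos=7: enter COMMENT mode (saw '/*')
exit COMMENT mode (now at pos=22)
pos=22: emit PLUS '+'
pos=23: enter COMMENT mode (saw '/*')
exit COMMENT mode (now at pos=33)
pos=34: enter COMMENT mode (saw '/*')
exit COMMENT mode (now at pos=42)
DONE. 4 tokens: [STAR, NUM, EQ, PLUS]

Answer: STAR NUM EQ PLUS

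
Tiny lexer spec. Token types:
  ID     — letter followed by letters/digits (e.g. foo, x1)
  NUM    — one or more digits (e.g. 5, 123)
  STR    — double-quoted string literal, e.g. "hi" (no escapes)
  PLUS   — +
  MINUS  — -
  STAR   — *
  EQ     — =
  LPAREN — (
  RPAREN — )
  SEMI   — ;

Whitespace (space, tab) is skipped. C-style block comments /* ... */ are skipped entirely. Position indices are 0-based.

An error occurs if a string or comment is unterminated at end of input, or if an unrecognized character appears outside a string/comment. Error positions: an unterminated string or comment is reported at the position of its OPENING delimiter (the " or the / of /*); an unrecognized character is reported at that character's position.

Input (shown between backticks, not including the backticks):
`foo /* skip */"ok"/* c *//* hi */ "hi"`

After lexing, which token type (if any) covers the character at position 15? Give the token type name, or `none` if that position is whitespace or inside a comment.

Answer: STR

Derivation:
pos=0: emit ID 'foo' (now at pos=3)
pos=4: enter COMMENT mode (saw '/*')
exit COMMENT mode (now at pos=14)
pos=14: enter STRING mode
pos=14: emit STR "ok" (now at pos=18)
pos=18: enter COMMENT mode (saw '/*')
exit COMMENT mode (now at pos=25)
pos=25: enter COMMENT mode (saw '/*')
exit COMMENT mode (now at pos=33)
pos=34: enter STRING mode
pos=34: emit STR "hi" (now at pos=38)
DONE. 3 tokens: [ID, STR, STR]
Position 15: char is 'o' -> STR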